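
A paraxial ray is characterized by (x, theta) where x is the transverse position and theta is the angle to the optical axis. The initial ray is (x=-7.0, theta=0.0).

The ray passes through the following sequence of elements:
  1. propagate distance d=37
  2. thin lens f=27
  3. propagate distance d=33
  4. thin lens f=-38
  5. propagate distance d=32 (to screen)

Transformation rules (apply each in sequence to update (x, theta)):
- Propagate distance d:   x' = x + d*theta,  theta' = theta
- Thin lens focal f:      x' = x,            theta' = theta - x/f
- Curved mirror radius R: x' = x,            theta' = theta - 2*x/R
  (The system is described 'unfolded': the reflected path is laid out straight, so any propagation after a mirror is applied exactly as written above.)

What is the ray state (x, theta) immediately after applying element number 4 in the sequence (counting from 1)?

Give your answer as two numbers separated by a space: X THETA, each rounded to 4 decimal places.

Answer: 1.5556 0.3002

Derivation:
Initial: x=-7.0000 theta=0.0000
After 1 (propagate distance d=37): x=-7.0000 theta=0.0000
After 2 (thin lens f=27): x=-7.0000 theta=7/27 (≈0.2593)
After 3 (propagate distance d=33): x=14/9 (≈1.5556) theta=7/27 (≈0.2593)
After 4 (thin lens f=-38): x=14/9 (≈1.5556) theta=154/513 (≈0.3002)
Rounded to 4 decimal places: x = 1.5556, theta = 0.3002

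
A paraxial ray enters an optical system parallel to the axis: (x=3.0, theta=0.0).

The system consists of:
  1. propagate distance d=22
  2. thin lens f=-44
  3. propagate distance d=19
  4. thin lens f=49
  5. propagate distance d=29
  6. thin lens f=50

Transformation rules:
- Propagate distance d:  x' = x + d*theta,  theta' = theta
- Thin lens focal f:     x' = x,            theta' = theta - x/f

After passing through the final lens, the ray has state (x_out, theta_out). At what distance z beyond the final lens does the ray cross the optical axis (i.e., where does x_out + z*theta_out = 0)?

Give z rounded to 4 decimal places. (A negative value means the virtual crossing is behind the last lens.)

Initial: x=3.0000 theta=0.0000
After 1 (propagate distance d=22): x=3.0000 theta=0.0000
After 2 (thin lens f=-44): x=3.0000 theta=3/44 (≈0.0682)
After 3 (propagate distance d=19): x=189/44 (≈4.2955) theta=3/44 (≈0.0682)
After 4 (thin lens f=49): x=189/44 (≈4.2955) theta=-3/154 (≈-0.0195)
After 5 (propagate distance d=29): x=1149/308 (≈3.7305) theta=-3/154 (≈-0.0195)
After 6 (thin lens f=50): x=1149/308 (≈3.7305) theta=-207/2200 (≈-0.0941)
z_focus = -x_out/theta_out = -(1149/308)/(-207/2200) = 19150/483 ≈ 39.6480
Rounded to 4 decimal places: z = 39.6480

Answer: 39.6480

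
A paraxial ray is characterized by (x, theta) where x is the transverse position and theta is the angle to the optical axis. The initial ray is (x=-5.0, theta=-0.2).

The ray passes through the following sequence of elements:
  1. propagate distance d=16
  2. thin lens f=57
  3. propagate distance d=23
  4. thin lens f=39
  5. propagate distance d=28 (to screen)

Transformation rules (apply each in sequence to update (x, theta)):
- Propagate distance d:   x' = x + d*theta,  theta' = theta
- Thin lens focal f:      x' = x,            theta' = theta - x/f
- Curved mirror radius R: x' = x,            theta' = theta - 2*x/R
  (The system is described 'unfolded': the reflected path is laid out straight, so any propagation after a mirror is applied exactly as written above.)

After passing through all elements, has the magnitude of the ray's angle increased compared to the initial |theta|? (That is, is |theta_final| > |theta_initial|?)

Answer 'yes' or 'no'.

Initial: x=-5.0000 theta=-0.2000
After 1 (propagate distance d=16): x=-8.2000 theta=-0.2000
After 2 (thin lens f=57): x=-8.2000 theta=-16/285 (≈-0.0561)
After 3 (propagate distance d=23): x=-541/57 (≈-9.4912) theta=-16/285 (≈-0.0561)
After 4 (thin lens f=39): x=-541/57 (≈-9.4912) theta=2081/11115 (≈0.1872)
After 5 (propagate distance d=28 (to screen)): x=-47227/11115 (≈-4.2489) theta=2081/11115 (≈0.1872)
|theta_initial|=0.2000 |theta_final|=2081/11115 (≈0.1872) -> not increased

Answer: no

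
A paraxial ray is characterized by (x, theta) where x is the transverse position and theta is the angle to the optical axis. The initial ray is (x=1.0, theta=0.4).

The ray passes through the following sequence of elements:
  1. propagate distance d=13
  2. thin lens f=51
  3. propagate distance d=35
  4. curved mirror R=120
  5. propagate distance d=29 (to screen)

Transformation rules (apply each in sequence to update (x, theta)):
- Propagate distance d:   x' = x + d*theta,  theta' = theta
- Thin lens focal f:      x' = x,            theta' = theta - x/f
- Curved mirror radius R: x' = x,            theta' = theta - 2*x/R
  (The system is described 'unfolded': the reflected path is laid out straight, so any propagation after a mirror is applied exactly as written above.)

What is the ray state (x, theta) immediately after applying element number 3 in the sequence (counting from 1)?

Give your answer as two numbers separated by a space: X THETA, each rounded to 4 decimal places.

Answer: 15.9451 0.2784

Derivation:
Initial: x=1.0000 theta=0.4000
After 1 (propagate distance d=13): x=6.2000 theta=0.4000
After 2 (thin lens f=51): x=6.2000 theta=71/255 (≈0.2784)
After 3 (propagate distance d=35): x=4066/255 (≈15.9451) theta=71/255 (≈0.2784)
Rounded to 4 decimal places: x = 15.9451, theta = 0.2784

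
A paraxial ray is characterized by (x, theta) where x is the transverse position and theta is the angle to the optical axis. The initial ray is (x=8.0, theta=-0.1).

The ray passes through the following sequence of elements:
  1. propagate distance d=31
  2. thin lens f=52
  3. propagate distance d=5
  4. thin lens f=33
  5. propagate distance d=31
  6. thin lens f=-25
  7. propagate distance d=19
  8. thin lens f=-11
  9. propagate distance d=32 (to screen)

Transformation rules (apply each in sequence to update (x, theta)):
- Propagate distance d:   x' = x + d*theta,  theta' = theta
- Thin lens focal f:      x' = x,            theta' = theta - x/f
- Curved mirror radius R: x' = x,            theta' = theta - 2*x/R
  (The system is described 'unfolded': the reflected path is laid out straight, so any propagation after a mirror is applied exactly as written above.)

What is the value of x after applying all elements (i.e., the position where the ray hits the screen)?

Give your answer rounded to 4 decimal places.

Initial: x=8.0000 theta=-0.1000
After 1 (propagate distance d=31): x=4.9000 theta=-0.1000
After 2 (thin lens f=52): x=4.9000 theta=-101/520 (≈-0.1942)
After 3 (propagate distance d=5): x=2043/520 (≈3.9288) theta=-101/520 (≈-0.1942)
After 4 (thin lens f=33): x=2043/520 (≈3.9288) theta=-224/715 (≈-0.3133)
After 5 (propagate distance d=31): x=-33079/5720 (≈-5.7830) theta=-224/715 (≈-0.3133)
After 6 (thin lens f=-25): x=-33079/5720 (≈-5.7830) theta=-77879/143000 (≈-0.5446)
After 7 (propagate distance d=19): x=-576669/35750 (≈-16.1306) theta=-77879/143000 (≈-0.5446)
After 8 (thin lens f=-11): x=-576669/35750 (≈-16.1306) theta=-632669/314600 (≈-2.0110)
After 9 (propagate distance d=32 (to screen)): x=-31650119/393250 (≈-80.4835) theta=-632669/314600 (≈-2.0110)
Rounded to 4 decimal places: x = -80.4835

Answer: -80.4835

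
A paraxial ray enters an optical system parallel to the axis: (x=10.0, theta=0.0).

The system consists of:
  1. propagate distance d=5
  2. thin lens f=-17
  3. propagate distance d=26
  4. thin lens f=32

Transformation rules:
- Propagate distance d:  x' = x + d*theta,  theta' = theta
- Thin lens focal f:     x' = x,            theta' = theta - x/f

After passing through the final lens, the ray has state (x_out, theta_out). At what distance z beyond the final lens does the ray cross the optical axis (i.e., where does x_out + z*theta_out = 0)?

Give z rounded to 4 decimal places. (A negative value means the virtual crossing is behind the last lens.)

Answer: 125.0909

Derivation:
Initial: x=10.0000 theta=0.0000
After 1 (propagate distance d=5): x=10.0000 theta=0.0000
After 2 (thin lens f=-17): x=10.0000 theta=10/17 (≈0.5882)
After 3 (propagate distance d=26): x=430/17 (≈25.2941) theta=10/17 (≈0.5882)
After 4 (thin lens f=32): x=430/17 (≈25.2941) theta=-55/272 (≈-0.2022)
z_focus = -x_out/theta_out = -(430/17)/(-55/272) = 1376/11 ≈ 125.0909
Rounded to 4 decimal places: z = 125.0909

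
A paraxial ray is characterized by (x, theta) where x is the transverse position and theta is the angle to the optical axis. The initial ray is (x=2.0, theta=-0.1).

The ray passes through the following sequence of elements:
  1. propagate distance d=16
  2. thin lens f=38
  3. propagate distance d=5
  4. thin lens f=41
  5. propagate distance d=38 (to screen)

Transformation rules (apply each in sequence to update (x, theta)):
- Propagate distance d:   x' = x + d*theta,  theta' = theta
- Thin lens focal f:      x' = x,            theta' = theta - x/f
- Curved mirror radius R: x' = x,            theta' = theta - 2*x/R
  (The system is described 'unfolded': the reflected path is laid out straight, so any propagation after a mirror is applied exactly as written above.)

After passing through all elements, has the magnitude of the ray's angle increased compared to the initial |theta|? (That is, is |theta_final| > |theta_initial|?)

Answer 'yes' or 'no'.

Initial: x=2.0000 theta=-0.1000
After 1 (propagate distance d=16): x=0.4000 theta=-0.1000
After 2 (thin lens f=38): x=0.4000 theta=-21/190 (≈-0.1105)
After 3 (propagate distance d=5): x=-29/190 (≈-0.1526) theta=-21/190 (≈-0.1105)
After 4 (thin lens f=41): x=-29/190 (≈-0.1526) theta=-416/3895 (≈-0.1068)
After 5 (propagate distance d=38 (to screen)): x=-6561/1558 (≈-4.2112) theta=-416/3895 (≈-0.1068)
|theta_initial|=0.1000 |theta_final|=416/3895 (≈0.1068) -> increased

Answer: yes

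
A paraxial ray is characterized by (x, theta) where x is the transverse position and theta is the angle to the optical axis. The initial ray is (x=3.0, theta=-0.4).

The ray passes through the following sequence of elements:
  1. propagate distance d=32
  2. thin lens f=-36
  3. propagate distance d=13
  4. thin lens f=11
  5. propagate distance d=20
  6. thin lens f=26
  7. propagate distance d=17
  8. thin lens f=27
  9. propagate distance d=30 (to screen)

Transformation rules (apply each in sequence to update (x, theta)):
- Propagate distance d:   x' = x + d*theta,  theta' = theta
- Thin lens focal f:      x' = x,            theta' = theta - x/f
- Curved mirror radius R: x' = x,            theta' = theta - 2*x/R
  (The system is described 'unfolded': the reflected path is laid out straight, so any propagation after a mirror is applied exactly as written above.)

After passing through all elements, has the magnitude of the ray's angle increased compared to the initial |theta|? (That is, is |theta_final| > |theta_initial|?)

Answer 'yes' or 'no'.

Answer: no

Derivation:
Initial: x=3.0000 theta=-0.4000
After 1 (propagate distance d=32): x=-9.8000 theta=-0.4000
After 2 (thin lens f=-36): x=-9.8000 theta=-121/180 (≈-0.6722)
After 3 (propagate distance d=13): x=-3337/180 (≈-18.5389) theta=-121/180 (≈-0.6722)
After 4 (thin lens f=11): x=-3337/180 (≈-18.5389) theta=1003/990 (≈1.0131)
After 5 (propagate distance d=20): x=3413/1980 (≈1.7237) theta=1003/990 (≈1.0131)
After 6 (thin lens f=26): x=3413/1980 (≈1.7237) theta=48743/51480 (≈0.9468)
After 7 (propagate distance d=17): x=917369/51480 (≈17.8199) theta=48743/51480 (≈0.9468)
After 8 (thin lens f=27): x=917369/51480 (≈17.8199) theta=99673/347490 (≈0.2868)
After 9 (propagate distance d=30 (to screen)): x=12243241/463320 (≈26.4250) theta=99673/347490 (≈0.2868)
|theta_initial|=0.4000 |theta_final|=99673/347490 (≈0.2868) -> not increased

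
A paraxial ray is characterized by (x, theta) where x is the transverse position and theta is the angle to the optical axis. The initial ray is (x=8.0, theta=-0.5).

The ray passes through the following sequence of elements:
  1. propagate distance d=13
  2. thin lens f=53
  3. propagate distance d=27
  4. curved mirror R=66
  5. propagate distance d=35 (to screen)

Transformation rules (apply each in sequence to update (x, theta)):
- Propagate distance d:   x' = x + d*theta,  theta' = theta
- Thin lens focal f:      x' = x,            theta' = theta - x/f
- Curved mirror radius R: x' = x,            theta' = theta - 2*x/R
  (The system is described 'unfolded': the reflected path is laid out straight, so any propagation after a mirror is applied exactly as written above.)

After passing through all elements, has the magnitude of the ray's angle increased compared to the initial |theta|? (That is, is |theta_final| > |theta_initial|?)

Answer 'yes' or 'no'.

Initial: x=8.0000 theta=-0.5000
After 1 (propagate distance d=13): x=1.5000 theta=-0.5000
After 2 (thin lens f=53): x=1.5000 theta=-28/53 (≈-0.5283)
After 3 (propagate distance d=27): x=-1353/106 (≈-12.7642) theta=-28/53 (≈-0.5283)
After 4 (curved mirror R=66): x=-1353/106 (≈-12.7642) theta=-15/106 (≈-0.1415)
After 5 (propagate distance d=35 (to screen)): x=-939/53 (≈-17.7170) theta=-15/106 (≈-0.1415)
|theta_initial|=0.5000 |theta_final|=15/106 (≈0.1415) -> not increased

Answer: no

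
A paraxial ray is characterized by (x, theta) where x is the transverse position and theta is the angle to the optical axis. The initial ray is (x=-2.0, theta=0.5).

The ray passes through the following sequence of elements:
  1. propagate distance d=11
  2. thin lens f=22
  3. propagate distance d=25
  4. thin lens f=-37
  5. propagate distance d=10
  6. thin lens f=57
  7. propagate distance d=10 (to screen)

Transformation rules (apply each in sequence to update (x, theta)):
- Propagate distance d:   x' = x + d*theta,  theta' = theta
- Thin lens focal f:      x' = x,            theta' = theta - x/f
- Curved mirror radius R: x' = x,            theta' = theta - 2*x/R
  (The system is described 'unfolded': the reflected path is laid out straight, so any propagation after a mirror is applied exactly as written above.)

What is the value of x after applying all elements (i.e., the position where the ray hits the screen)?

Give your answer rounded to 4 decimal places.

Initial: x=-2.0000 theta=0.5000
After 1 (propagate distance d=11): x=3.5000 theta=0.5000
After 2 (thin lens f=22): x=3.5000 theta=15/44 (≈0.3409)
After 3 (propagate distance d=25): x=529/44 (≈12.0227) theta=15/44 (≈0.3409)
After 4 (thin lens f=-37): x=529/44 (≈12.0227) theta=271/407 (≈0.6658)
After 5 (propagate distance d=10): x=30413/1628 (≈18.6812) theta=271/407 (≈0.6658)
After 6 (thin lens f=57): x=30413/1628 (≈18.6812) theta=31375/92796 (≈0.3381)
After 7 (propagate distance d=10 (to screen)): x=2047291/92796 (≈22.0623) theta=31375/92796 (≈0.3381)
Rounded to 4 decimal places: x = 22.0623

Answer: 22.0623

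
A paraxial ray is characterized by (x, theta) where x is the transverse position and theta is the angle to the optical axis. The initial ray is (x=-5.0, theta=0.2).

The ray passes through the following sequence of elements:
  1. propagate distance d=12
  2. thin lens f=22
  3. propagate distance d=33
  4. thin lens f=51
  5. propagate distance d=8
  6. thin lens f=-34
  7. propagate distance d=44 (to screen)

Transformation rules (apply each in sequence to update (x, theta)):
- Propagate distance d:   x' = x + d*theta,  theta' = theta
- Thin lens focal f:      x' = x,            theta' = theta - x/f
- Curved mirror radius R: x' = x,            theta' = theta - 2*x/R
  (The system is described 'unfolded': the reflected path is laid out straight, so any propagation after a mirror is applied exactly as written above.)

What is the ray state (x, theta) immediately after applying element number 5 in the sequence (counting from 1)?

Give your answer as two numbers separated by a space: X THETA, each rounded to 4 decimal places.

Initial: x=-5.0000 theta=0.2000
After 1 (propagate distance d=12): x=-2.6000 theta=0.2000
After 2 (thin lens f=22): x=-2.6000 theta=7/22 (≈0.3182)
After 3 (propagate distance d=33): x=7.9000 theta=7/22 (≈0.3182)
After 4 (thin lens f=51): x=7.9000 theta=458/2805 (≈0.1633)
After 5 (propagate distance d=8): x=51647/5610 (≈9.2062) theta=458/2805 (≈0.1633)
Rounded to 4 decimal places: x = 9.2062, theta = 0.1633

Answer: 9.2062 0.1633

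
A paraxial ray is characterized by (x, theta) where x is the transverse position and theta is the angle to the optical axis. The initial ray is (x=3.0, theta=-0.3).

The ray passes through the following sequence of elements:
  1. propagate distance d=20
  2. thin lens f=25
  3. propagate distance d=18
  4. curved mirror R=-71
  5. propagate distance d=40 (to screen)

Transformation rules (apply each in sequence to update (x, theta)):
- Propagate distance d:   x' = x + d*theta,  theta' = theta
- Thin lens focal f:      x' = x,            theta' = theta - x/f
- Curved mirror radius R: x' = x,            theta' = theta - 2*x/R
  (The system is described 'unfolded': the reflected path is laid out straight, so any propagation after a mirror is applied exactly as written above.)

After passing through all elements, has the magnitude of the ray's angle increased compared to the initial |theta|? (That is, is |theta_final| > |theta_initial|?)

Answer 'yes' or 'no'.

Answer: yes

Derivation:
Initial: x=3.0000 theta=-0.3000
After 1 (propagate distance d=20): x=-3.0000 theta=-0.3000
After 2 (thin lens f=25): x=-3.0000 theta=-0.1800
After 3 (propagate distance d=18): x=-6.2400 theta=-0.1800
After 4 (curved mirror R=-71): x=-6.2400 theta=-1263/3550 (≈-0.3558)
After 5 (propagate distance d=40 (to screen)): x=-36336/1775 (≈-20.4710) theta=-1263/3550 (≈-0.3558)
|theta_initial|=0.3000 |theta_final|=1263/3550 (≈0.3558) -> increased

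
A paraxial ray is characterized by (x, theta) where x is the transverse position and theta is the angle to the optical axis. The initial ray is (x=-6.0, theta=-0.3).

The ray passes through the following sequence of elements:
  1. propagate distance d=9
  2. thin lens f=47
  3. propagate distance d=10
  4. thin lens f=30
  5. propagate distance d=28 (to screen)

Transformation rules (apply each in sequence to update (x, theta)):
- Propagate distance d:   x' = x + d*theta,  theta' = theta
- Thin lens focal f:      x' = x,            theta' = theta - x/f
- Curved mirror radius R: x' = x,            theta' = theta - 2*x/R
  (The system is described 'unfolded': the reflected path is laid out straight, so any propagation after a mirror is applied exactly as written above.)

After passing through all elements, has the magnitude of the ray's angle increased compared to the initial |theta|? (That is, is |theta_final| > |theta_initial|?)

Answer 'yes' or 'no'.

Initial: x=-6.0000 theta=-0.3000
After 1 (propagate distance d=9): x=-8.7000 theta=-0.3000
After 2 (thin lens f=47): x=-8.7000 theta=-27/235 (≈-0.1149)
After 3 (propagate distance d=10): x=-4629/470 (≈-9.8489) theta=-27/235 (≈-0.1149)
After 4 (thin lens f=30): x=-4629/470 (≈-9.8489) theta=1003/4700 (≈0.2134)
After 5 (propagate distance d=28 (to screen)): x=-9103/2350 (≈-3.8736) theta=1003/4700 (≈0.2134)
|theta_initial|=0.3000 |theta_final|=1003/4700 (≈0.2134) -> not increased

Answer: no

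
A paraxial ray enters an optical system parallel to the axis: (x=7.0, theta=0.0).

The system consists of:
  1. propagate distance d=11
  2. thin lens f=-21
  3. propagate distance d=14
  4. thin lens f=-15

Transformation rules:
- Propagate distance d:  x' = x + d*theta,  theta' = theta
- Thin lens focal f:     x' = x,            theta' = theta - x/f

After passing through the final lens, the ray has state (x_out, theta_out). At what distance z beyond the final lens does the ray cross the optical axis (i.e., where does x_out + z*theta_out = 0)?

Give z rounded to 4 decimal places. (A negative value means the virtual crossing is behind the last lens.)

Initial: x=7.0000 theta=0.0000
After 1 (propagate distance d=11): x=7.0000 theta=0.0000
After 2 (thin lens f=-21): x=7.0000 theta=1/3 (≈0.3333)
After 3 (propagate distance d=14): x=35/3 (≈11.6667) theta=1/3 (≈0.3333)
After 4 (thin lens f=-15): x=35/3 (≈11.6667) theta=10/9 (≈1.1111)
z_focus = -x_out/theta_out = -(35/3)/(10/9) = -10.5000
Rounded to 4 decimal places: z = -10.5000

Answer: -10.5000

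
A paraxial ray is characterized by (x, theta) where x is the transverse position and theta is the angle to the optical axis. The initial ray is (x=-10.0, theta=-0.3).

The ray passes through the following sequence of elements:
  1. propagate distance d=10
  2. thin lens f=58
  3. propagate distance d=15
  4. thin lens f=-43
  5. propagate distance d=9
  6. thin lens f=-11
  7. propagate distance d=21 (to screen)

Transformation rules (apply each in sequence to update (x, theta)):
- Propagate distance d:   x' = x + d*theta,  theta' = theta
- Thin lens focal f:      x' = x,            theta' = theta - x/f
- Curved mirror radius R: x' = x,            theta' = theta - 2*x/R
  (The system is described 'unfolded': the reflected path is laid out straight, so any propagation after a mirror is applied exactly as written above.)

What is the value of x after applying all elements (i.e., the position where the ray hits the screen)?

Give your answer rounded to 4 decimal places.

Answer: -60.2207

Derivation:
Initial: x=-10.0000 theta=-0.3000
After 1 (propagate distance d=10): x=-13.0000 theta=-0.3000
After 2 (thin lens f=58): x=-13.0000 theta=-11/145 (≈-0.0759)
After 3 (propagate distance d=15): x=-410/29 (≈-14.1379) theta=-11/145 (≈-0.0759)
After 4 (thin lens f=-43): x=-410/29 (≈-14.1379) theta=-87/215 (≈-0.4047)
After 5 (propagate distance d=9): x=-110857/6235 (≈-17.7798) theta=-87/215 (≈-0.4047)
After 6 (thin lens f=-11): x=-110857/6235 (≈-17.7798) theta=-27722/13717 (≈-2.0210)
After 7 (propagate distance d=21 (to screen)): x=-4130237/68585 (≈-60.2207) theta=-27722/13717 (≈-2.0210)
Rounded to 4 decimal places: x = -60.2207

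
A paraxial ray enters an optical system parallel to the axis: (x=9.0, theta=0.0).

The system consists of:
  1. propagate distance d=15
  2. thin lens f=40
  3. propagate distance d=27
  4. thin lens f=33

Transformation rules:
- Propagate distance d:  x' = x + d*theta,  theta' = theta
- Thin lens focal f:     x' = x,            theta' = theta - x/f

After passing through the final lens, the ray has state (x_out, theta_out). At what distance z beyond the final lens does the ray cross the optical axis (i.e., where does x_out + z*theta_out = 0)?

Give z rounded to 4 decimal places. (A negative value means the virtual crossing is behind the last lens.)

Answer: 9.3261

Derivation:
Initial: x=9.0000 theta=0.0000
After 1 (propagate distance d=15): x=9.0000 theta=0.0000
After 2 (thin lens f=40): x=9.0000 theta=-0.2250
After 3 (propagate distance d=27): x=2.9250 theta=-0.2250
After 4 (thin lens f=33): x=2.9250 theta=-69/220 (≈-0.3136)
z_focus = -x_out/theta_out = -(2.9250)/(-69/220) = 429/46 ≈ 9.3261
Rounded to 4 decimal places: z = 9.3261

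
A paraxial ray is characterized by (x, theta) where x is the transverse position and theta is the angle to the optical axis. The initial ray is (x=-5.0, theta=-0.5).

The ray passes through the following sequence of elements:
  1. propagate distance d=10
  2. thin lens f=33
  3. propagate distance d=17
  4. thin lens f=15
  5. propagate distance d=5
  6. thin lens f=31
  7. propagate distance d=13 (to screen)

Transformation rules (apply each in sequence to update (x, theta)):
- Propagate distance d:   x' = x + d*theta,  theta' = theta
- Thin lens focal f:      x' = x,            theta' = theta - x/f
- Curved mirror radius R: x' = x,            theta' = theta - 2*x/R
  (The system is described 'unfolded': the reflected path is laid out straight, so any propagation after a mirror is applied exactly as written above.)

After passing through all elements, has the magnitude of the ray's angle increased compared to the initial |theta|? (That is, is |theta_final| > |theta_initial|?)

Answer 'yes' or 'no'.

Answer: yes

Derivation:
Initial: x=-5.0000 theta=-0.5000
After 1 (propagate distance d=10): x=-10.0000 theta=-0.5000
After 2 (thin lens f=33): x=-10.0000 theta=-13/66 (≈-0.1970)
After 3 (propagate distance d=17): x=-881/66 (≈-13.3485) theta=-13/66 (≈-0.1970)
After 4 (thin lens f=15): x=-881/66 (≈-13.3485) theta=343/495 (≈0.6929)
After 5 (propagate distance d=5): x=-1957/198 (≈-9.8838) theta=343/495 (≈0.6929)
After 6 (thin lens f=31): x=-1957/198 (≈-9.8838) theta=31051/30690 (≈1.0118)
After 7 (propagate distance d=13 (to screen)): x=50164/15345 (≈3.2691) theta=31051/30690 (≈1.0118)
|theta_initial|=0.5000 |theta_final|=31051/30690 (≈1.0118) -> increased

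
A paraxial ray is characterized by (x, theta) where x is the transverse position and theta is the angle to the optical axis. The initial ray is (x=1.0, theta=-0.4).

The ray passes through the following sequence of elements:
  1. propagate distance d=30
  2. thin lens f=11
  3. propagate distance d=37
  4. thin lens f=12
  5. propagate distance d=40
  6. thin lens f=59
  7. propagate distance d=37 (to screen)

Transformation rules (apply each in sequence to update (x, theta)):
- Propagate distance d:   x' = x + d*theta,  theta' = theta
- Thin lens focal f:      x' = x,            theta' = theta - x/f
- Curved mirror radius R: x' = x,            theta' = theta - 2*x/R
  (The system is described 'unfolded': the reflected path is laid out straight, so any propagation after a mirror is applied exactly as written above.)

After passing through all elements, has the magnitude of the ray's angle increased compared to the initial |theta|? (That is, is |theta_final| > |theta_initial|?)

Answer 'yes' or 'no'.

Initial: x=1.0000 theta=-0.4000
After 1 (propagate distance d=30): x=-11.0000 theta=-0.4000
After 2 (thin lens f=11): x=-11.0000 theta=0.6000
After 3 (propagate distance d=37): x=11.2000 theta=0.6000
After 4 (thin lens f=12): x=11.2000 theta=-1/3 (≈-0.3333)
After 5 (propagate distance d=40): x=-32/15 (≈-2.1333) theta=-1/3 (≈-0.3333)
After 6 (thin lens f=59): x=-32/15 (≈-2.1333) theta=-263/885 (≈-0.2972)
After 7 (propagate distance d=37 (to screen)): x=-3873/295 (≈-13.1288) theta=-263/885 (≈-0.2972)
|theta_initial|=0.4000 |theta_final|=263/885 (≈0.2972) -> not increased

Answer: no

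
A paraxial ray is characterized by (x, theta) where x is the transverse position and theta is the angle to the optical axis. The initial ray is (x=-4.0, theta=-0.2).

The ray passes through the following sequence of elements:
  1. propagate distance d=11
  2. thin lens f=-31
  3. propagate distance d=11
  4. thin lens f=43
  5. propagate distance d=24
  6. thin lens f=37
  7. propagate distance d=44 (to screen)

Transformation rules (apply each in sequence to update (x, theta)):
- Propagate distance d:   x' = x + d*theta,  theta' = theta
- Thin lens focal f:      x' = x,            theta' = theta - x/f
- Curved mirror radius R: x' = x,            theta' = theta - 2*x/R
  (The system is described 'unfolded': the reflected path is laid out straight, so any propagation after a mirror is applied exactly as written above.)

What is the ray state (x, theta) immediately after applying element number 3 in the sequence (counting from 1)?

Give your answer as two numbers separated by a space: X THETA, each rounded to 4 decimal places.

Answer: -10.6000 -0.4000

Derivation:
Initial: x=-4.0000 theta=-0.2000
After 1 (propagate distance d=11): x=-6.2000 theta=-0.2000
After 2 (thin lens f=-31): x=-6.2000 theta=-0.4000
After 3 (propagate distance d=11): x=-10.6000 theta=-0.4000
Rounded to 4 decimal places: x = -10.6000, theta = -0.4000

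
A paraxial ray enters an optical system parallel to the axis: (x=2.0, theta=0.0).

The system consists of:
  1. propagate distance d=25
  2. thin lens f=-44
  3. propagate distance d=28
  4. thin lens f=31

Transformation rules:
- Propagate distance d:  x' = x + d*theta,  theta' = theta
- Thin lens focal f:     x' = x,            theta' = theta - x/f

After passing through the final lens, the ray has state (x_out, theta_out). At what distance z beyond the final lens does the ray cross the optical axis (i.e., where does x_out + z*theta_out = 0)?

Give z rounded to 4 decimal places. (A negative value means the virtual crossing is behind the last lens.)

Answer: 54.4390

Derivation:
Initial: x=2.0000 theta=0.0000
After 1 (propagate distance d=25): x=2.0000 theta=0.0000
After 2 (thin lens f=-44): x=2.0000 theta=1/22 (≈0.0455)
After 3 (propagate distance d=28): x=36/11 (≈3.2727) theta=1/22 (≈0.0455)
After 4 (thin lens f=31): x=36/11 (≈3.2727) theta=-41/682 (≈-0.0601)
z_focus = -x_out/theta_out = -(36/11)/(-41/682) = 2232/41 ≈ 54.4390
Rounded to 4 decimal places: z = 54.4390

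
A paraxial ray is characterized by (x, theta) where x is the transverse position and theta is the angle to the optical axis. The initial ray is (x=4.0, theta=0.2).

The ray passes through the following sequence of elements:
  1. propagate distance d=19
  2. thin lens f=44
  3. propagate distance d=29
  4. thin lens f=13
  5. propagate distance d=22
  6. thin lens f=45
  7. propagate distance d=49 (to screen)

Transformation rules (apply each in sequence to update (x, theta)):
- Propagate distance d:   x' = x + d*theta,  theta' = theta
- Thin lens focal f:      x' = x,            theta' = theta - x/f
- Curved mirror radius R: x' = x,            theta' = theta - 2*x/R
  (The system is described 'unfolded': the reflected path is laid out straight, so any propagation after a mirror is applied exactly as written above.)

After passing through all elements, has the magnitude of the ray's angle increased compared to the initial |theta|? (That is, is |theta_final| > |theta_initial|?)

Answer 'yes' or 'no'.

Initial: x=4.0000 theta=0.2000
After 1 (propagate distance d=19): x=7.8000 theta=0.2000
After 2 (thin lens f=44): x=7.8000 theta=1/44 (≈0.0227)
After 3 (propagate distance d=29): x=1861/220 (≈8.4591) theta=1/44 (≈0.0227)
After 4 (thin lens f=13): x=1861/220 (≈8.4591) theta=-449/715 (≈-0.6280)
After 5 (propagate distance d=22): x=-15319/2860 (≈-5.3563) theta=-449/715 (≈-0.6280)
After 6 (thin lens f=45): x=-15319/2860 (≈-5.3563) theta=-65501/128700 (≈-0.5089)
After 7 (propagate distance d=49 (to screen)): x=-974726/32175 (≈-30.2945) theta=-65501/128700 (≈-0.5089)
|theta_initial|=0.2000 |theta_final|=65501/128700 (≈0.5089) -> increased

Answer: yes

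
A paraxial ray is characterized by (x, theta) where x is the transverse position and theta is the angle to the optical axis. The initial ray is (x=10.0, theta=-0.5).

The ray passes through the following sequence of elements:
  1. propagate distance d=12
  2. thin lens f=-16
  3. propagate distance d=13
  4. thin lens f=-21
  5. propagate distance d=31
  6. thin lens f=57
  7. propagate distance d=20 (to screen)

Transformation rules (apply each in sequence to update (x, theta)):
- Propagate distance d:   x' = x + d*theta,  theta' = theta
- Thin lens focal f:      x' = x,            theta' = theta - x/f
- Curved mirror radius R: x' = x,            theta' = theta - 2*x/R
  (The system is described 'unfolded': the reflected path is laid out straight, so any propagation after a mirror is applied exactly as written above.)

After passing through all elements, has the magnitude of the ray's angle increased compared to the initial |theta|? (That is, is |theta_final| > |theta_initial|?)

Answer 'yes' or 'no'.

Answer: no

Derivation:
Initial: x=10.0000 theta=-0.5000
After 1 (propagate distance d=12): x=4.0000 theta=-0.5000
After 2 (thin lens f=-16): x=4.0000 theta=-0.2500
After 3 (propagate distance d=13): x=0.7500 theta=-0.2500
After 4 (thin lens f=-21): x=0.7500 theta=-3/14 (≈-0.2143)
After 5 (propagate distance d=31): x=-165/28 (≈-5.8929) theta=-3/14 (≈-0.2143)
After 6 (thin lens f=57): x=-165/28 (≈-5.8929) theta=-59/532 (≈-0.1109)
After 7 (propagate distance d=20 (to screen)): x=-4315/532 (≈-8.1109) theta=-59/532 (≈-0.1109)
|theta_initial|=0.5000 |theta_final|=59/532 (≈0.1109) -> not increased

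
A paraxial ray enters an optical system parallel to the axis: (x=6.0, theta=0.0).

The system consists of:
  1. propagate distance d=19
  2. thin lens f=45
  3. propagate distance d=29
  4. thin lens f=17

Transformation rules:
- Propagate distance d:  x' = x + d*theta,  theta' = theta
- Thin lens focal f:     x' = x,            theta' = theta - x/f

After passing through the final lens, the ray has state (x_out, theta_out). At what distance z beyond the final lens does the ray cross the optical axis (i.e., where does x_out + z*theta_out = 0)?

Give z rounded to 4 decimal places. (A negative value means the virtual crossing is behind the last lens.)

Answer: 8.2424

Derivation:
Initial: x=6.0000 theta=0.0000
After 1 (propagate distance d=19): x=6.0000 theta=0.0000
After 2 (thin lens f=45): x=6.0000 theta=-2/15 (≈-0.1333)
After 3 (propagate distance d=29): x=32/15 (≈2.1333) theta=-2/15 (≈-0.1333)
After 4 (thin lens f=17): x=32/15 (≈2.1333) theta=-22/85 (≈-0.2588)
z_focus = -x_out/theta_out = -(32/15)/(-22/85) = 272/33 ≈ 8.2424
Rounded to 4 decimal places: z = 8.2424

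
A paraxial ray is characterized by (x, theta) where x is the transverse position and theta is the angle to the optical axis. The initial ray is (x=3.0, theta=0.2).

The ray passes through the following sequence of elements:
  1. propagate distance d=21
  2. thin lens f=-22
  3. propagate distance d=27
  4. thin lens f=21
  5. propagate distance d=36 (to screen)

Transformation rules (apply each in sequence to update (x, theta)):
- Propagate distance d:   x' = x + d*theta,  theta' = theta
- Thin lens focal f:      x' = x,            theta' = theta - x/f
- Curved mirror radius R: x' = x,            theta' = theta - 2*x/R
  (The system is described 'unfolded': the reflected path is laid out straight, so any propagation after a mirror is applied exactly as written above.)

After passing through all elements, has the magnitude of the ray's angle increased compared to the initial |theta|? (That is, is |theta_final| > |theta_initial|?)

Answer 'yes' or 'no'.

Answer: yes

Derivation:
Initial: x=3.0000 theta=0.2000
After 1 (propagate distance d=21): x=7.2000 theta=0.2000
After 2 (thin lens f=-22): x=7.2000 theta=29/55 (≈0.5273)
After 3 (propagate distance d=27): x=1179/55 (≈21.4364) theta=29/55 (≈0.5273)
After 4 (thin lens f=21): x=1179/55 (≈21.4364) theta=-38/77 (≈-0.4935)
After 5 (propagate distance d=36 (to screen)): x=1413/385 (≈3.6701) theta=-38/77 (≈-0.4935)
|theta_initial|=0.2000 |theta_final|=38/77 (≈0.4935) -> increased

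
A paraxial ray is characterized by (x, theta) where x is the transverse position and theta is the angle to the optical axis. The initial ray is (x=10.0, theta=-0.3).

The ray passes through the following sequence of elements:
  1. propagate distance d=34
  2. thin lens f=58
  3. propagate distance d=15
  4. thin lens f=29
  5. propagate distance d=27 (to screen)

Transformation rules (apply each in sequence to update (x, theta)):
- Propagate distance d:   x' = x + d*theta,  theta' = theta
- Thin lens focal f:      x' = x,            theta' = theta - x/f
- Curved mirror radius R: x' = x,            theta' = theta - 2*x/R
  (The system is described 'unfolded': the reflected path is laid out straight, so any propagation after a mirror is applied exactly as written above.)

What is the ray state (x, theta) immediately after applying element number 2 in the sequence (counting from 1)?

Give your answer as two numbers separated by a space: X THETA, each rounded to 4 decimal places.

Answer: -0.2000 -0.2966

Derivation:
Initial: x=10.0000 theta=-0.3000
After 1 (propagate distance d=34): x=-0.2000 theta=-0.3000
After 2 (thin lens f=58): x=-0.2000 theta=-43/145 (≈-0.2966)
Rounded to 4 decimal places: x = -0.2000, theta = -0.2966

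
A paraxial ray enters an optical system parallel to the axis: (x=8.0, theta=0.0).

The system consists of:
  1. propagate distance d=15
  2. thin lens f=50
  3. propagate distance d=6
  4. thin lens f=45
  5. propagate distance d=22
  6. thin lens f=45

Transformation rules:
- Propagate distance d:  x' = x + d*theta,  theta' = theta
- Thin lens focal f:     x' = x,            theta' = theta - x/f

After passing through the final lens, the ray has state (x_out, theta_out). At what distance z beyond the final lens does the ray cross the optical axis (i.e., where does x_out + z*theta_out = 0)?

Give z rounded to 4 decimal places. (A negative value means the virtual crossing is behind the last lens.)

Initial: x=8.0000 theta=0.0000
After 1 (propagate distance d=15): x=8.0000 theta=0.0000
After 2 (thin lens f=50): x=8.0000 theta=-0.1600
After 3 (propagate distance d=6): x=7.0400 theta=-0.1600
After 4 (thin lens f=45): x=7.0400 theta=-356/1125 (≈-0.3164)
After 5 (propagate distance d=22): x=88/1125 (≈0.0782) theta=-356/1125 (≈-0.3164)
After 6 (thin lens f=45): x=88/1125 (≈0.0782) theta=-16108/50625 (≈-0.3182)
z_focus = -x_out/theta_out = -(88/1125)/(-16108/50625) = 990/4027 ≈ 0.2458
Rounded to 4 decimal places: z = 0.2458

Answer: 0.2458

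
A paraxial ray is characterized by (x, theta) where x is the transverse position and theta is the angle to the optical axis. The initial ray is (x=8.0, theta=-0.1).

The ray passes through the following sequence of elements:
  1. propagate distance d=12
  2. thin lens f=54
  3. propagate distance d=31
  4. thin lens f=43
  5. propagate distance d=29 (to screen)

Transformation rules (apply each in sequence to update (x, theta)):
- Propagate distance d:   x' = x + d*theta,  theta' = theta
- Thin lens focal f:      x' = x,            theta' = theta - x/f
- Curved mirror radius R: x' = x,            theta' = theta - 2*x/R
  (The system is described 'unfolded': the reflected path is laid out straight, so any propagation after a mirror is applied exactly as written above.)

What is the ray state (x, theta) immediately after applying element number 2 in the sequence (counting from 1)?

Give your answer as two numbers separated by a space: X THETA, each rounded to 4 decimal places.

Initial: x=8.0000 theta=-0.1000
After 1 (propagate distance d=12): x=6.8000 theta=-0.1000
After 2 (thin lens f=54): x=6.8000 theta=-61/270 (≈-0.2259)
Rounded to 4 decimal places: x = 6.8000, theta = -0.2259

Answer: 6.8000 -0.2259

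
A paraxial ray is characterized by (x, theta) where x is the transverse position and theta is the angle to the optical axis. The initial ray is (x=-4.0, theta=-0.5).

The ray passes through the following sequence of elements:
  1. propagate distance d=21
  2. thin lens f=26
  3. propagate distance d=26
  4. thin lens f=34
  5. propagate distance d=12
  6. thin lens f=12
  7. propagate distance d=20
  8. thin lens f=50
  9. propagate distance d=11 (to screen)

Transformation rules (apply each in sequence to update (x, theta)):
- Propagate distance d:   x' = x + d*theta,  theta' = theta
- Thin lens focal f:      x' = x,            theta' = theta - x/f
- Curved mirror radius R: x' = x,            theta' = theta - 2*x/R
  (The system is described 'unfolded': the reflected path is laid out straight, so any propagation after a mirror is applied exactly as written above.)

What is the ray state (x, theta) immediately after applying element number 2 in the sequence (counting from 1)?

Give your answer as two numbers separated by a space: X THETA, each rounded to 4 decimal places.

Initial: x=-4.0000 theta=-0.5000
After 1 (propagate distance d=21): x=-14.5000 theta=-0.5000
After 2 (thin lens f=26): x=-14.5000 theta=3/52 (≈0.0577)
Rounded to 4 decimal places: x = -14.5000, theta = 0.0577

Answer: -14.5000 0.0577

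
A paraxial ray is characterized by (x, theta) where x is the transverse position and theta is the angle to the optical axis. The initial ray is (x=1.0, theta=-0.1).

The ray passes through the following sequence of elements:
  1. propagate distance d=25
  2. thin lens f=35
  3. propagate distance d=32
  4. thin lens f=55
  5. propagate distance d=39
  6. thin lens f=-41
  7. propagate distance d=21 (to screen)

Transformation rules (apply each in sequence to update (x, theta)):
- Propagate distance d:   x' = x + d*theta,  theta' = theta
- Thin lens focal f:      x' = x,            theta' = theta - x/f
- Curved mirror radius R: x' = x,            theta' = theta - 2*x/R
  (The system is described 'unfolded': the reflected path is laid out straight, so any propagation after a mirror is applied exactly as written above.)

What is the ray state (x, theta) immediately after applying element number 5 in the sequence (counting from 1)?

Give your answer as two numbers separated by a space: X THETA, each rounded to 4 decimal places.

Initial: x=1.0000 theta=-0.1000
After 1 (propagate distance d=25): x=-1.5000 theta=-0.1000
After 2 (thin lens f=35): x=-1.5000 theta=-2/35 (≈-0.0571)
After 3 (propagate distance d=32): x=-233/70 (≈-3.3286) theta=-2/35 (≈-0.0571)
After 4 (thin lens f=55): x=-233/70 (≈-3.3286) theta=13/3850 (≈0.0034)
After 5 (propagate distance d=39): x=-6154/1925 (≈-3.1969) theta=13/3850 (≈0.0034)
Rounded to 4 decimal places: x = -3.1969, theta = 0.0034

Answer: -3.1969 0.0034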